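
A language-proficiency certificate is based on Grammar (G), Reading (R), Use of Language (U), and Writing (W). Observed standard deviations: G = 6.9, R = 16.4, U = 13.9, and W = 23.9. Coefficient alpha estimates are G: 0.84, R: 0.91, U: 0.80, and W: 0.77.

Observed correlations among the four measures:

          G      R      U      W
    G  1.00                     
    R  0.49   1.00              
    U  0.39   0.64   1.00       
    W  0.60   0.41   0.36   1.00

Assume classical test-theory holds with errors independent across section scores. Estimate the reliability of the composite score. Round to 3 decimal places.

Var(G+R+U+W) = 6.9² + 16.4² + 13.9² + 23.9² + 2·[6.9·16.4·0.49 + 6.9·13.9·0.39 + 6.9·23.9·0.60 + 16.4·13.9·0.64 + 16.4·23.9·0.41 + 13.9·23.9·0.36] = 1080.99 + 1235.99 = 2316.98.
With uncorrelated errors the cross-covariances are all true-score covariance, so they carry over unchanged; only the diagonal terms shrink to ρᵢσᵢ².
True-score variance = [6.9²·0.84 + 16.4²·0.91 + 13.9²·0.80 + 23.9²·0.77] + 1235.99 = 879.146 + 1235.99 = 2115.13.
Reliability = 2115.13 / 2316.98 = 0.913.

0.913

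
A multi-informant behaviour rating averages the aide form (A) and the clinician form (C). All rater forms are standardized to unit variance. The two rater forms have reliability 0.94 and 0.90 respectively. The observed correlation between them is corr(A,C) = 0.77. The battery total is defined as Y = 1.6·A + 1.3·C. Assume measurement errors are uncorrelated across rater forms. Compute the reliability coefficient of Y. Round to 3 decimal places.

Var(Y) = 1.6² + 1.3² + 2·[2.08·0.77] = 4.25 + 3.2032 = 7.4532.
Under uncorrelated errors the observed covariances equal the true-score covariances, so only the own-variance terms attenuate.
True-score variance = [1.6²·0.94 + 1.3²·0.90] + 3.2032 = 3.9274 + 3.2032 = 7.1306.
Reliability = 7.1306 / 7.4532 = 0.957.

0.957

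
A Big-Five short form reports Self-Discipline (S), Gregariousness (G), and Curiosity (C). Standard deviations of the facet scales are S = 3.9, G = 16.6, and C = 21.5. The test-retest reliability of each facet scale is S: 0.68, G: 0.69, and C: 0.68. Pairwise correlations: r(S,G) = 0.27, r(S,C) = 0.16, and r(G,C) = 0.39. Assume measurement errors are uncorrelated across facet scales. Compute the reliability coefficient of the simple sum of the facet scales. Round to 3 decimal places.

Var(S+G+C) = 3.9² + 16.6² + 21.5² + 2·[3.9·16.6·0.27 + 3.9·21.5·0.16 + 16.6·21.5·0.39] = 753.02 + 340.174 = 1093.19.
Under uncorrelated errors the observed covariances equal the true-score covariances, so only the own-variance terms attenuate.
True-score variance = [3.9²·0.68 + 16.6²·0.69 + 21.5²·0.68] + 340.174 = 514.809 + 340.174 = 854.983.
Reliability = 854.983 / 1093.19 = 0.782.

0.782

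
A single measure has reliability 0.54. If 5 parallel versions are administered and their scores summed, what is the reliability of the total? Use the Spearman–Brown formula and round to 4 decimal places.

0.8544

ρ_k = kρ / (1 + (k−1)ρ) = 5·0.54 / (1 + 4·0.54) = 2.700 / 3.160 = 0.8544.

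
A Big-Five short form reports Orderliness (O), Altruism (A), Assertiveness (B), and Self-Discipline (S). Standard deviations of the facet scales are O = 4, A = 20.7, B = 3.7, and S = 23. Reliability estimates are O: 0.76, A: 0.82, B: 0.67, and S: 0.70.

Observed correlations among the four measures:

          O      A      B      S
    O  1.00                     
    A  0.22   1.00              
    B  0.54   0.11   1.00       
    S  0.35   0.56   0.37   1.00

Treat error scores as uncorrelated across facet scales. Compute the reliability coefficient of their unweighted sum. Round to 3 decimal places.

0.858

Var(O+A+B+S) = 4² + 20.7² + 3.7² + 23² + 2·[4·20.7·0.22 + 4·3.7·0.54 + 4·23·0.35 + 20.7·3.7·0.11 + 20.7·23·0.56 + 3.7·23·0.37] = 987.18 + 729.872 = 1717.05.
Under uncorrelated errors the observed covariances equal the true-score covariances, so only the own-variance terms attenuate.
True-score variance = [4²·0.76 + 20.7²·0.82 + 3.7²·0.67 + 23²·0.70] + 729.872 = 742.994 + 729.872 = 1472.87.
Reliability = 1472.87 / 1717.05 = 0.858.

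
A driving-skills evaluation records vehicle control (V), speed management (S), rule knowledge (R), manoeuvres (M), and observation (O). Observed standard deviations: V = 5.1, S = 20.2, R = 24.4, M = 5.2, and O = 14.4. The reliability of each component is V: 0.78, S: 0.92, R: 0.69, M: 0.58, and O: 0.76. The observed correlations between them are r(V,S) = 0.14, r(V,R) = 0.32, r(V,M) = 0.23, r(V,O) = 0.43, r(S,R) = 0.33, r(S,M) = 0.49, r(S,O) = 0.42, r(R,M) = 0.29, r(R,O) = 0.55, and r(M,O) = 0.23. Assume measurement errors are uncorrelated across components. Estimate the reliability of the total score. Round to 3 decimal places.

0.891

Var(V+S+R+M+O) = 5.1² + 20.2² + 24.4² + 5.2² + 14.4² + 2·[5.1·20.2·0.14 + 5.1·24.4·0.32 + 5.1·5.2·0.23 + 5.1·14.4·0.43 + 20.2·24.4·0.33 + 20.2·5.2·0.49 + 20.2·14.4·0.42 + 24.4·5.2·0.29 + 24.4·14.4·0.55 + 5.2·14.4·0.23] = 1263.81 + 1350.96 = 2614.77.
With uncorrelated errors the cross-covariances are all true-score covariance, so they carry over unchanged; only the diagonal terms shrink to ρᵢσᵢ².
True-score variance = [5.1²·0.78 + 20.2²·0.92 + 24.4²·0.69 + 5.2²·0.58 + 14.4²·0.76] + 1350.96 = 979.76 + 1350.96 = 2330.72.
Reliability = 2330.72 / 2614.77 = 0.891.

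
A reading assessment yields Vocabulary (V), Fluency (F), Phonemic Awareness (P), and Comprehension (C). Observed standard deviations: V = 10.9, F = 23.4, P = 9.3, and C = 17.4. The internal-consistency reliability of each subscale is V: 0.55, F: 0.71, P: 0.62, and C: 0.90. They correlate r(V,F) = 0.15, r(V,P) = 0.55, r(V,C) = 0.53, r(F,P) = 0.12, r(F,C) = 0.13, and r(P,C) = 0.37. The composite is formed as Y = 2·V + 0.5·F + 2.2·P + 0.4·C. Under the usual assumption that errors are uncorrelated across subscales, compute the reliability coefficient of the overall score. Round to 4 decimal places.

0.7903

Var(Y) = 2²·10.9² + 0.5²·23.4² + 2.2²·9.3² + 0.4²·17.4² + 2·[10.9·23.4·0.15 + 4.4·10.9·9.3·0.55 + 0.8·10.9·17.4·0.53 + 1.1·23.4·9.3·0.12 + 0.2·23.4·17.4·0.13 + 0.88·9.3·17.4·0.37] = 1079.18 + 911.982 = 1991.16.
Because errors are independent across components, Cov(Tᵢ,Tⱼ) = Cov(Xᵢ,Xⱼ); the off-diagonal part of the true-score variance is the same as above.
True-score variance = [2²·10.9²·0.55 + 0.5²·23.4²·0.71 + 2.2²·9.3²·0.62 + 0.4²·17.4²·0.90] + 911.982 = 661.711 + 911.982 = 1573.69.
Reliability = 1573.69 / 1991.16 = 0.7903.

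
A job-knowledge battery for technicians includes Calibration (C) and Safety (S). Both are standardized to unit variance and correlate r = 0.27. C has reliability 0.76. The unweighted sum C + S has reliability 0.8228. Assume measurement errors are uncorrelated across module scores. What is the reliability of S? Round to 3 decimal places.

0.790

Var(C+S) = 2 + 2·0.27 = 2.540.
True-score variance = ρ_C + ρ_S + 2·0.27, so 0.8228 = (0.76 + ρ_S + 0.54) / 2.540.
ρ_S = 0.8228·2.540 − 0.76 − 0.54 = 0.790.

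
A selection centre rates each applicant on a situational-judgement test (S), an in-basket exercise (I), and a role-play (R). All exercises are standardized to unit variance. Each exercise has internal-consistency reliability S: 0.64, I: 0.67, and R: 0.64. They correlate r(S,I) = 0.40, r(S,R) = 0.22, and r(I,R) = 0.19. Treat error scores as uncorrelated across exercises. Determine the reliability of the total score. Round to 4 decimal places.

0.7727

Var(S+I+R) = 3 + 2·[0.40 + 0.22 + 0.19] = 3 + 1.62 = 4.62.
With uncorrelated errors the cross-covariances are all true-score covariance, so they carry over unchanged; only the diagonal terms shrink to ρᵢσᵢ².
True-score variance = [0.64 + 0.67 + 0.64] + 1.62 = 1.95 + 1.62 = 3.57.
Reliability = 3.57 / 4.62 = 0.7727.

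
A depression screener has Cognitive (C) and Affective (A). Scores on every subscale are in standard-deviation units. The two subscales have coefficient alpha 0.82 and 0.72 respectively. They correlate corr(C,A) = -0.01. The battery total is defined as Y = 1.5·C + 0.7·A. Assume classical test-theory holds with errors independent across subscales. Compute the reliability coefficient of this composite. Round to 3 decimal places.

0.801

Var(Y) = 1.5² + 0.7² + 2·[1.05·(-0.01)] = 2.74 − 0.021 = 2.719.
Because errors are independent across components, Cov(Tᵢ,Tⱼ) = Cov(Xᵢ,Xⱼ); the off-diagonal part of the true-score variance is the same as above.
True-score variance = [1.5²·0.82 + 0.7²·0.72] − 0.021 = 2.1978 − 0.021 = 2.1768.
Reliability = 2.1768 / 2.719 = 0.801.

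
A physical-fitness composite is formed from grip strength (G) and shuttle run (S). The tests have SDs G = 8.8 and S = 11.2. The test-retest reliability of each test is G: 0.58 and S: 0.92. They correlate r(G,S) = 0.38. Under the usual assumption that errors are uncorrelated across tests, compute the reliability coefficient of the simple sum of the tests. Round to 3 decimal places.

0.847

Var(G+S) = 8.8² + 11.2² + 2·[8.8·11.2·0.38] = 202.88 + 74.9056 = 277.786.
With uncorrelated errors the cross-covariances are all true-score covariance, so they carry over unchanged; only the diagonal terms shrink to ρᵢσᵢ².
True-score variance = [8.8²·0.58 + 11.2²·0.92] + 74.9056 = 160.32 + 74.9056 = 235.226.
Reliability = 235.226 / 277.786 = 0.847.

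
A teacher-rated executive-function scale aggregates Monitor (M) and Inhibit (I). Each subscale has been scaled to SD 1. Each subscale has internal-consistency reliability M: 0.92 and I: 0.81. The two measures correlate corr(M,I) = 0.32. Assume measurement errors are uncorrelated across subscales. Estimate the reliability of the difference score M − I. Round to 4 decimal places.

0.8015

Var(M−I) = 1 + 1 − 2·0.32 = 2 − 0.64 = 1.36.
Under uncorrelated errors the observed covariances equal the true-score covariances, so only the own-variance terms attenuate.
True-score variance = [0.92 + 0.81] − 0.64 = 1.73 − 0.64 = 1.09.
Reliability = 1.09 / 1.36 = 0.8015.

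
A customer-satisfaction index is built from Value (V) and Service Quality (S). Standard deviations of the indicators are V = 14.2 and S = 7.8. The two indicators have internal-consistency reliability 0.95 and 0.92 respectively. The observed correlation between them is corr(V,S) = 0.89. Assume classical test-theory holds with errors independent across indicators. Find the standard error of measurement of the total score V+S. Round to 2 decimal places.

Var(total) = 262.48 + 197.153 = 459.633.
True-score variance = 247.531 + 197.153 = 444.684, so reliability = 0.9675.
Error variance = 459.633 − 444.684 = 14.9492; SEM = √14.9492 = 3.87.

3.87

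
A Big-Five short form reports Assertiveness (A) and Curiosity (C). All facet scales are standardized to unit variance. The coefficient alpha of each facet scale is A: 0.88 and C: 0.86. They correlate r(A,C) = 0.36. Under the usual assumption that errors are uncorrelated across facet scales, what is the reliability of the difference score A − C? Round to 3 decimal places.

0.797

Var(A−C) = 1 + 1 − 2·0.36 = 2 − 0.72 = 1.28.
Because errors are independent across components, Cov(Tᵢ,Tⱼ) = Cov(Xᵢ,Xⱼ); the off-diagonal part of the true-score variance is the same as above.
True-score variance = [0.88 + 0.86] − 0.72 = 1.74 − 0.72 = 1.02.
Reliability = 1.02 / 1.28 = 0.797.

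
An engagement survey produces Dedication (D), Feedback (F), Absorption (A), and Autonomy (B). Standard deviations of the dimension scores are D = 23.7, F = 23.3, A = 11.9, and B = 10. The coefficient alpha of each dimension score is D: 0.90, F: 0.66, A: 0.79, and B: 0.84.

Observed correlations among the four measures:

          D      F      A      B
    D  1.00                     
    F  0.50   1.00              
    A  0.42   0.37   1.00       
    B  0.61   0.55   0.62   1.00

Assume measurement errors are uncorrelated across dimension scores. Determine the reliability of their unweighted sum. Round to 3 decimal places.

Var(D+F+A+B) = 23.7² + 23.3² + 11.9² + 10² + 2·[23.7·23.3·0.50 + 23.7·11.9·0.42 + 23.7·10·0.61 + 23.3·11.9·0.37 + 23.3·10·0.55 + 11.9·10·0.62] = 1346.19 + 1687.3 = 3033.49.
Under uncorrelated errors the observed covariances equal the true-score covariances, so only the own-variance terms attenuate.
True-score variance = [23.7²·0.90 + 23.3²·0.66 + 11.9²·0.79 + 10²·0.84] + 1687.3 = 1059.7 + 1687.3 = 2747.
Reliability = 2747 / 3033.49 = 0.906.

0.906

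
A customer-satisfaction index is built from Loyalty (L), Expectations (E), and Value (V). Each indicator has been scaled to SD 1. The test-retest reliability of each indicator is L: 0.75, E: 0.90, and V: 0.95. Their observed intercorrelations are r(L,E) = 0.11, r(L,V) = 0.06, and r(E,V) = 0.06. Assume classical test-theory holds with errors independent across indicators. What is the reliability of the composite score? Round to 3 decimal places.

0.884

Var(L+E+V) = 3 + 2·[0.11 + 0.06 + 0.06] = 3 + 0.46 = 3.46.
Under uncorrelated errors the observed covariances equal the true-score covariances, so only the own-variance terms attenuate.
True-score variance = [0.75 + 0.90 + 0.95] + 0.46 = 2.6 + 0.46 = 3.06.
Reliability = 3.06 / 3.46 = 0.884.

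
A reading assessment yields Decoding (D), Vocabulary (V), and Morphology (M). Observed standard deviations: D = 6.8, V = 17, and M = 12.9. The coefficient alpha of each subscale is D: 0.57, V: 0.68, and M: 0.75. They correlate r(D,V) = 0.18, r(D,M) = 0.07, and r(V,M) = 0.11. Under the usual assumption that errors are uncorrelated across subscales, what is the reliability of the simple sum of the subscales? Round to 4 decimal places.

0.7450

Var(D+V+M) = 6.8² + 17² + 12.9² + 2·[6.8·17·0.18 + 6.8·12.9·0.07 + 17·12.9·0.11] = 501.65 + 102.143 = 603.793.
With uncorrelated errors the cross-covariances are all true-score covariance, so they carry over unchanged; only the diagonal terms shrink to ρᵢσᵢ².
True-score variance = [6.8²·0.57 + 17²·0.68 + 12.9²·0.75] + 102.143 = 347.684 + 102.143 = 449.827.
Reliability = 449.827 / 603.793 = 0.7450.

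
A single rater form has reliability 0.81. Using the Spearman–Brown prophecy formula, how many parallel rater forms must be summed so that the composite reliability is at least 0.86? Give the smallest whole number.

k ≥ ρ*(1−ρ₁)/(ρ₁(1−ρ*)) = 0.86·0.19 / (0.81·0.14) = 1.441.
Smallest integer k = 2.

2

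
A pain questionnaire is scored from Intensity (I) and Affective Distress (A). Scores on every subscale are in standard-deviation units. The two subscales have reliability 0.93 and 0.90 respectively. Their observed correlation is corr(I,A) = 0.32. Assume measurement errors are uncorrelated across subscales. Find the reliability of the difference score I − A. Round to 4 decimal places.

Var(I−A) = 1 + 1 − 2·0.32 = 2 − 0.64 = 1.36.
With uncorrelated errors the cross-covariances are all true-score covariance, so they carry over unchanged; only the diagonal terms shrink to ρᵢσᵢ².
True-score variance = [0.93 + 0.90] − 0.64 = 1.83 − 0.64 = 1.19.
Reliability = 1.19 / 1.36 = 0.8750.

0.8750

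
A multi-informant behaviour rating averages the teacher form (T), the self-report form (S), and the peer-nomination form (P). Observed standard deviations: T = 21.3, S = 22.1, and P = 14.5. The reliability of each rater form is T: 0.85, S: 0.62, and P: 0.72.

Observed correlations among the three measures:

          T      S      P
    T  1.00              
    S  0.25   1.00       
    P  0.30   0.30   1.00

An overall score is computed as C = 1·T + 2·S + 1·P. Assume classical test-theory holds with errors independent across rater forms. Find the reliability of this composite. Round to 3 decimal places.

Var(C) = 21.3² + 2²·22.1² + 14.5² + 2·[2·21.3·22.1·0.25 + 21.3·14.5·0.30 + 2·22.1·14.5·0.30] = 2617.58 + 1040.58 = 3658.16.
With uncorrelated errors the cross-covariances are all true-score covariance, so they carry over unchanged; only the diagonal terms shrink to ρᵢσᵢ².
True-score variance = [21.3²·0.85 + 2²·22.1²·0.62 + 14.5²·0.72] + 1040.58 = 1748.27 + 1040.58 = 2788.85.
Reliability = 2788.85 / 3658.16 = 0.762.

0.762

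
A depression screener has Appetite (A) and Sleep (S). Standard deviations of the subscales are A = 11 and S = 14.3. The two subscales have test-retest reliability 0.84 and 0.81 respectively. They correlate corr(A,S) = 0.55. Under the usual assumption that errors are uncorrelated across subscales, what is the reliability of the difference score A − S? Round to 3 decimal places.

0.618

Var(A−S) = 11² + 14.3² − 2·11·14.3·0.55 = 325.49 − 173.03 = 152.46.
Because errors are independent across components, Cov(Tᵢ,Tⱼ) = Cov(Xᵢ,Xⱼ); the off-diagonal part of the true-score variance is the same as above.
True-score variance = [11²·0.84 + 14.3²·0.81] − 173.03 = 267.277 − 173.03 = 94.2469.
Reliability = 94.2469 / 152.46 = 0.618.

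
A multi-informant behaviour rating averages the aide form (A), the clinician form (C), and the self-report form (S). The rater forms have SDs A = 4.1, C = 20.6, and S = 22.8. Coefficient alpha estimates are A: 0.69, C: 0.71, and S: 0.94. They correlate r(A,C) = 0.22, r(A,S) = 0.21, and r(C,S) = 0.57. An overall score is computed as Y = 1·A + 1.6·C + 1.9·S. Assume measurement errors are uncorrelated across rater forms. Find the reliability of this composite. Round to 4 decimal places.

0.9087

Var(Y) = 4.1² + 1.6²·20.6² + 1.9²·22.8² + 2·[1.6·4.1·20.6·0.22 + 1.9·4.1·22.8·0.21 + 3.04·20.6·22.8·0.57] = 2979.79 + 1761.78 = 4741.57.
Under uncorrelated errors the observed covariances equal the true-score covariances, so only the own-variance terms attenuate.
True-score variance = [4.1²·0.69 + 1.6²·20.6²·0.71 + 1.9²·22.8²·0.94] + 1761.78 = 2546.94 + 1761.78 = 4308.72.
Reliability = 4308.72 / 4741.57 = 0.9087.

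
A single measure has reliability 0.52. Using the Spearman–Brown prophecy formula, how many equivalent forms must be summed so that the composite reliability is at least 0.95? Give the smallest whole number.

k ≥ ρ*(1−ρ₁)/(ρ₁(1−ρ*)) = 0.95·0.48 / (0.52·0.05) = 17.538.
Smallest integer k = 18.

18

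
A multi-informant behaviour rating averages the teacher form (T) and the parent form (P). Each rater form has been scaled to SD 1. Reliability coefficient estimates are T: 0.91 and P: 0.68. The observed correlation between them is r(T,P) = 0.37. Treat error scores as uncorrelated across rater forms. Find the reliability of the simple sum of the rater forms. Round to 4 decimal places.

0.8504

Var(T+P) = 2 + 2·[0.37] = 2 + 0.74 = 2.74.
Under uncorrelated errors the observed covariances equal the true-score covariances, so only the own-variance terms attenuate.
True-score variance = [0.91 + 0.68] + 0.74 = 1.59 + 0.74 = 2.33.
Reliability = 2.33 / 2.74 = 0.8504.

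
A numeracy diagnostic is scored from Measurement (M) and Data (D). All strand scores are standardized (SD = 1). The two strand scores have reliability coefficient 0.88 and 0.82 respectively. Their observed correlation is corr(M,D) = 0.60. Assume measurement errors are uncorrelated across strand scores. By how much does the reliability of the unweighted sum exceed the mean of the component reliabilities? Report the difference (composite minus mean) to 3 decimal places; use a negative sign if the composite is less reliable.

Var(sum) = 2 + 1.2 = 3.2; true-score variance = 1.7 + 1.2 = 2.9; composite reliability = 0.9062.
Mean component reliability = 0.8500.
Difference = 0.9062 − 0.8500 = 0.056.

0.056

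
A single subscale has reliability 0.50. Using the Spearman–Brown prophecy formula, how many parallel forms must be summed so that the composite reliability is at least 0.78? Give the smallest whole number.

4

k ≥ ρ*(1−ρ₁)/(ρ₁(1−ρ*)) = 0.78·0.50 / (0.50·0.22) = 3.545.
Smallest integer k = 4.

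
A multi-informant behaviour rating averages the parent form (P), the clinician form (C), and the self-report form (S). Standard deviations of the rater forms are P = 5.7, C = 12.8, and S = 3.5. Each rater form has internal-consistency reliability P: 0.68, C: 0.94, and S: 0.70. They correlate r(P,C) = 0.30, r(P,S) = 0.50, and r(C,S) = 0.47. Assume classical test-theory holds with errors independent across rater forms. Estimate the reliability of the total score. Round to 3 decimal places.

0.924

Var(P+C+S) = 5.7² + 12.8² + 3.5² + 2·[5.7·12.8·0.30 + 5.7·3.5·0.50 + 12.8·3.5·0.47] = 208.58 + 105.838 = 314.418.
Because errors are independent across components, Cov(Tᵢ,Tⱼ) = Cov(Xᵢ,Xⱼ); the off-diagonal part of the true-score variance is the same as above.
True-score variance = [5.7²·0.68 + 12.8²·0.94 + 3.5²·0.70] + 105.838 = 184.678 + 105.838 = 290.516.
Reliability = 290.516 / 314.418 = 0.924.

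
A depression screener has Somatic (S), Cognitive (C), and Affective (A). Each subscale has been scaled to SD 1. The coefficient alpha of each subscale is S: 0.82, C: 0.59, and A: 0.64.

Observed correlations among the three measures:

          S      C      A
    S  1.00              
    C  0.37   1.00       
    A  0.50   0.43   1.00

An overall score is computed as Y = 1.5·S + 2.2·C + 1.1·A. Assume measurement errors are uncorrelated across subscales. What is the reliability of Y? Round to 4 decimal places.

Var(Y) = 1.5² + 2.2² + 1.1² + 2·[3.3·0.37 + 1.65·0.50 + 2.42·0.43] = 8.3 + 6.1732 = 14.4732.
With uncorrelated errors the cross-covariances are all true-score covariance, so they carry over unchanged; only the diagonal terms shrink to ρᵢσᵢ².
True-score variance = [1.5²·0.82 + 2.2²·0.59 + 1.1²·0.64] + 6.1732 = 5.475 + 6.1732 = 11.6482.
Reliability = 11.6482 / 14.4732 = 0.8048.

0.8048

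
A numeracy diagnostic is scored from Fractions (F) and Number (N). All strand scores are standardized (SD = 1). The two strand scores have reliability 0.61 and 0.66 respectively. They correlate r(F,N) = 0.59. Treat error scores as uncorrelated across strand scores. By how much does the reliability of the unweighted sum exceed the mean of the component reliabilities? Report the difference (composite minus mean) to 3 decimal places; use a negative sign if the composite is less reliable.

0.135

Var(sum) = 2 + 1.18 = 3.18; true-score variance = 1.27 + 1.18 = 2.45; composite reliability = 0.7704.
Mean component reliability = 0.6350.
Difference = 0.7704 − 0.6350 = 0.135.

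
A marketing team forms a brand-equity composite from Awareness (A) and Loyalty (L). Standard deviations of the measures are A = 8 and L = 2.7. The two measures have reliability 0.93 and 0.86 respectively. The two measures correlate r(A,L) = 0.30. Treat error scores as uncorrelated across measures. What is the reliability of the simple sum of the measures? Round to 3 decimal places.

0.935

Var(A+L) = 8² + 2.7² + 2·[8·2.7·0.30] = 71.29 + 12.96 = 84.25.
With uncorrelated errors the cross-covariances are all true-score covariance, so they carry over unchanged; only the diagonal terms shrink to ρᵢσᵢ².
True-score variance = [8²·0.93 + 2.7²·0.86] + 12.96 = 65.7894 + 12.96 = 78.7494.
Reliability = 78.7494 / 84.25 = 0.935.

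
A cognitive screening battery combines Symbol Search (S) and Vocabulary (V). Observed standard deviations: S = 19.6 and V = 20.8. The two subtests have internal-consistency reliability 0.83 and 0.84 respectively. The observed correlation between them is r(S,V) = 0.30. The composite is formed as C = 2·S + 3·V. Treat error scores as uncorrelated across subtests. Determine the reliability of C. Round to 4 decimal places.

Var(C) = 2²·19.6² + 3²·20.8² + 2·[6·19.6·20.8·0.30] = 5430.4 + 1467.65 = 6898.05.
With uncorrelated errors the cross-covariances are all true-score covariance, so they carry over unchanged; only the diagonal terms shrink to ρᵢσᵢ².
True-score variance = [2²·19.6²·0.83 + 3²·20.8²·0.84] + 1467.65 = 4546.17 + 1467.65 = 6013.82.
Reliability = 6013.82 / 6898.05 = 0.8718.

0.8718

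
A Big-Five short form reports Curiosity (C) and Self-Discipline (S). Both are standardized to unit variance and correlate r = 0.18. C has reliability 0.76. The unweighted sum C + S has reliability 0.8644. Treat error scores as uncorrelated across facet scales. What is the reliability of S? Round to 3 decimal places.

0.920

Var(C+S) = 2 + 2·0.18 = 2.360.
True-score variance = ρ_C + ρ_S + 2·0.18, so 0.8644 = (0.76 + ρ_S + 0.36) / 2.360.
ρ_S = 0.8644·2.360 − 0.76 − 0.36 = 0.920.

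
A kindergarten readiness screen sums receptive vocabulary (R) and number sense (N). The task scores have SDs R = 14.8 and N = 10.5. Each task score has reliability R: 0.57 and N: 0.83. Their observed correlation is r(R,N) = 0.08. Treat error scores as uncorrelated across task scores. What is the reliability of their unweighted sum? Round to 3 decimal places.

Var(R+N) = 14.8² + 10.5² + 2·[14.8·10.5·0.08] = 329.29 + 24.864 = 354.154.
Because errors are independent across components, Cov(Tᵢ,Tⱼ) = Cov(Xᵢ,Xⱼ); the off-diagonal part of the true-score variance is the same as above.
True-score variance = [14.8²·0.57 + 10.5²·0.83] + 24.864 = 216.36 + 24.864 = 241.224.
Reliability = 241.224 / 354.154 = 0.681.

0.681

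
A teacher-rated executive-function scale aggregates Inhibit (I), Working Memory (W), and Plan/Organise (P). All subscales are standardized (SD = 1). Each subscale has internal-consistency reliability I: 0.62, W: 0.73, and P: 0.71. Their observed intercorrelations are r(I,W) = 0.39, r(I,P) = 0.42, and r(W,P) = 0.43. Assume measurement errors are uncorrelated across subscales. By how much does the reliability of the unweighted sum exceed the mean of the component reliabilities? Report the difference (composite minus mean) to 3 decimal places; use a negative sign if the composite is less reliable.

0.142

Var(sum) = 3 + 2.48 = 5.48; true-score variance = 2.06 + 2.48 = 4.54; composite reliability = 0.8285.
Mean component reliability = 0.6867.
Difference = 0.8285 − 0.6867 = 0.142.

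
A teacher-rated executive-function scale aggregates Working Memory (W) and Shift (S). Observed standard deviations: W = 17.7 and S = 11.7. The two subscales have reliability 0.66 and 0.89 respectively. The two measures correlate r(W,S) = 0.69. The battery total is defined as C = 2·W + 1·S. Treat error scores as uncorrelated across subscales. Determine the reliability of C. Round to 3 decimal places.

0.775

Var(C) = 2²·17.7² + 11.7² + 2·[2·17.7·11.7·0.69] = 1390.05 + 571.568 = 1961.62.
Because errors are independent across components, Cov(Tᵢ,Tⱼ) = Cov(Xᵢ,Xⱼ); the off-diagonal part of the true-score variance is the same as above.
True-score variance = [2²·17.7²·0.66 + 11.7²·0.89] + 571.568 = 948.918 + 571.568 = 1520.49.
Reliability = 1520.49 / 1961.62 = 0.775.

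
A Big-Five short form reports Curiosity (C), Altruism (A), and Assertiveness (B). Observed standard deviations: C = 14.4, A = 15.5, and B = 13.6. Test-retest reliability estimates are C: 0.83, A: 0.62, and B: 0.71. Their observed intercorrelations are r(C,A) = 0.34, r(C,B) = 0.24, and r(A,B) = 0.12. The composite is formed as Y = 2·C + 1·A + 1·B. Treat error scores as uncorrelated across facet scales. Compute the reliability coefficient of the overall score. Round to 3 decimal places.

Var(Y) = 2²·14.4² + 15.5² + 13.6² + 2·[2·14.4·15.5·0.34 + 2·14.4·13.6·0.24 + 15.5·13.6·0.12] = 1254.65 + 542.15 = 1796.8.
Under uncorrelated errors the observed covariances equal the true-score covariances, so only the own-variance terms attenuate.
True-score variance = [2²·14.4²·0.83 + 15.5²·0.62 + 13.6²·0.71] + 542.15 = 968.712 + 542.15 = 1510.86.
Reliability = 1510.86 / 1796.8 = 0.841.

0.841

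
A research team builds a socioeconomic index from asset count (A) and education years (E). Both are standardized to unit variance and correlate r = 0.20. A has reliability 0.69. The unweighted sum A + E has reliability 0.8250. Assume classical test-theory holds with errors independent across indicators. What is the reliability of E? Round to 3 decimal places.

0.890

Var(A+E) = 2 + 2·0.20 = 2.400.
True-score variance = ρ_A + ρ_E + 2·0.20, so 0.8250 = (0.69 + ρ_E + 0.40) / 2.400.
ρ_E = 0.8250·2.400 − 0.69 − 0.40 = 0.890.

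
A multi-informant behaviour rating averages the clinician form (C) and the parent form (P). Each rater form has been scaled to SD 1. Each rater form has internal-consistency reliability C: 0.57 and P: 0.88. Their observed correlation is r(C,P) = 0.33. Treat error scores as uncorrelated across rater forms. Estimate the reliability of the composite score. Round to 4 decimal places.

0.7932

Var(C+P) = 2 + 2·[0.33] = 2 + 0.66 = 2.66.
Because errors are independent across components, Cov(Tᵢ,Tⱼ) = Cov(Xᵢ,Xⱼ); the off-diagonal part of the true-score variance is the same as above.
True-score variance = [0.57 + 0.88] + 0.66 = 1.45 + 0.66 = 2.11.
Reliability = 2.11 / 2.66 = 0.7932.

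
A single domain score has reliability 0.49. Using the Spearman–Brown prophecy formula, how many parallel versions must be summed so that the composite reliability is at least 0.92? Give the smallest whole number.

12

k ≥ ρ*(1−ρ₁)/(ρ₁(1−ρ*)) = 0.92·0.51 / (0.49·0.08) = 11.969.
Smallest integer k = 12.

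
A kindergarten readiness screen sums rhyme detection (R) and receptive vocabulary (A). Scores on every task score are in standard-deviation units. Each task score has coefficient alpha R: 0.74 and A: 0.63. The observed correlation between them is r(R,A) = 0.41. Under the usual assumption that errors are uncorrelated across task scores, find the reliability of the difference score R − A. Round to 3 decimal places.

0.466

Var(R−A) = 1 + 1 − 2·0.41 = 2 − 0.82 = 1.18.
Because errors are independent across components, Cov(Tᵢ,Tⱼ) = Cov(Xᵢ,Xⱼ); the off-diagonal part of the true-score variance is the same as above.
True-score variance = [0.74 + 0.63] − 0.82 = 1.37 − 0.82 = 0.55.
Reliability = 0.55 / 1.18 = 0.466.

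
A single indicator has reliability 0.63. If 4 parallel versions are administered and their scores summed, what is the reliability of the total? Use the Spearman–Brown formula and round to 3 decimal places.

ρ_k = kρ / (1 + (k−1)ρ) = 4·0.63 / (1 + 3·0.63) = 2.520 / 2.890 = 0.872.

0.872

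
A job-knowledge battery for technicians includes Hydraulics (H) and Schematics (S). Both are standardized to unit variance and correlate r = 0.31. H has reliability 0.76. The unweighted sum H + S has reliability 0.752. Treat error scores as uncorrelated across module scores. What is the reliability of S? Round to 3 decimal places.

0.590

Var(H+S) = 2 + 2·0.31 = 2.620.
True-score variance = ρ_H + ρ_S + 2·0.31, so 0.752 = (0.76 + ρ_S + 0.62) / 2.620.
ρ_S = 0.752·2.620 − 0.76 − 0.62 = 0.590.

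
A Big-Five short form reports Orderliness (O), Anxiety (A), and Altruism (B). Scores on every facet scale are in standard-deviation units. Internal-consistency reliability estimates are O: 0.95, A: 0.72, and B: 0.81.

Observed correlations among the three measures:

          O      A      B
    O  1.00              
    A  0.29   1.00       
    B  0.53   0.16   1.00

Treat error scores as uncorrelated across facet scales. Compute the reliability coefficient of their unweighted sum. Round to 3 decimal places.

0.895

Var(O+A+B) = 3 + 2·[0.29 + 0.53 + 0.16] = 3 + 1.96 = 4.96.
Because errors are independent across components, Cov(Tᵢ,Tⱼ) = Cov(Xᵢ,Xⱼ); the off-diagonal part of the true-score variance is the same as above.
True-score variance = [0.95 + 0.72 + 0.81] + 1.96 = 2.48 + 1.96 = 4.44.
Reliability = 4.44 / 4.96 = 0.895.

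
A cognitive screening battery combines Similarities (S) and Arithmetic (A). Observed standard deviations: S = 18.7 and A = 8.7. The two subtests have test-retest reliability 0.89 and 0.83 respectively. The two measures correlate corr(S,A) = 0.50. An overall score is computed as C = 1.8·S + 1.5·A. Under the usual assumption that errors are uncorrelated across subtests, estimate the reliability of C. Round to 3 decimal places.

0.912

Var(C) = 1.8²·18.7² + 1.5²·8.7² + 2·[2.7·18.7·8.7·0.50] = 1303.3 + 439.263 = 1742.56.
With uncorrelated errors the cross-covariances are all true-score covariance, so they carry over unchanged; only the diagonal terms shrink to ρᵢσᵢ².
True-score variance = [1.8²·18.7²·0.89 + 1.5²·8.7²·0.83] + 439.263 = 1149.72 + 439.263 = 1588.98.
Reliability = 1588.98 / 1742.56 = 0.912.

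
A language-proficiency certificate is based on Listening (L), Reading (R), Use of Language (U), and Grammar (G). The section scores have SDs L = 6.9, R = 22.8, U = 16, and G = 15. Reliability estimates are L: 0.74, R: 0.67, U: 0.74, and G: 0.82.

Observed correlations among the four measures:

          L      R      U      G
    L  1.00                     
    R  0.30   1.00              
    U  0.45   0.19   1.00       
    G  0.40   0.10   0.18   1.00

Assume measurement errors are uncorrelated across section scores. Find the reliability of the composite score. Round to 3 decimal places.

Var(L+R+U+G) = 6.9² + 22.8² + 16² + 15² + 2·[6.9·22.8·0.30 + 6.9·16·0.45 + 6.9·15·0.40 + 22.8·16·0.19 + 22.8·15·0.10 + 16·15·0.18] = 1048.45 + 569.976 = 1618.43.
Because errors are independent across components, Cov(Tᵢ,Tⱼ) = Cov(Xᵢ,Xⱼ); the off-diagonal part of the true-score variance is the same as above.
True-score variance = [6.9²·0.74 + 22.8²·0.67 + 16²·0.74 + 15²·0.82] + 569.976 = 757.464 + 569.976 = 1327.44.
Reliability = 1327.44 / 1618.43 = 0.820.

0.820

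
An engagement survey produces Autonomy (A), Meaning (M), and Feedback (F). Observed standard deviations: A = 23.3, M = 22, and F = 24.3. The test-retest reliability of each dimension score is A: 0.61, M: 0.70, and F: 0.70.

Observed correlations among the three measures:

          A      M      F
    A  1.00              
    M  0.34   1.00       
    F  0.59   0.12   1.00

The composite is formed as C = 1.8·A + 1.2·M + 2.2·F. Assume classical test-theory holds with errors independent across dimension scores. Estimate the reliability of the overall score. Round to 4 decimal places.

Var(C) = 1.8²·23.3² + 1.2²·22² + 2.2²·24.3² + 2·[2.16·23.3·22·0.34 + 3.96·23.3·24.3·0.59 + 2.64·22·24.3·0.12] = 5313.9 + 3737.32 = 9051.22.
With uncorrelated errors the cross-covariances are all true-score covariance, so they carry over unchanged; only the diagonal terms shrink to ρᵢσᵢ².
True-score variance = [1.8²·23.3²·0.61 + 1.2²·22²·0.70 + 2.2²·24.3²·0.70] + 3737.32 = 3561.42 + 3737.32 = 7298.74.
Reliability = 7298.74 / 9051.22 = 0.8064.

0.8064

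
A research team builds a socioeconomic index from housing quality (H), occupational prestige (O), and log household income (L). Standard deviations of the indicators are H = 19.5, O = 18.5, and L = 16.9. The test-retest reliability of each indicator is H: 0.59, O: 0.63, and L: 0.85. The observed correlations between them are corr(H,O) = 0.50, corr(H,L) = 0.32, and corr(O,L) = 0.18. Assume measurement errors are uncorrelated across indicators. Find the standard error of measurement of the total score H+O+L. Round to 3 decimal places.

18.038

Var(total) = 1008.11 + 684.216 = 1692.33.
True-score variance = 682.733 + 684.216 = 1366.95, so reliability = 0.8077.
Error variance = 1692.33 − 1366.95 = 325.377; SEM = √325.377 = 18.038.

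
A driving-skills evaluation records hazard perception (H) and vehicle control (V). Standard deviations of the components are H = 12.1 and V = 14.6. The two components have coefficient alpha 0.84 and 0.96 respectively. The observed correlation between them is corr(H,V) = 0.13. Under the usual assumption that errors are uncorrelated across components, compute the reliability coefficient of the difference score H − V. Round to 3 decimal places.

0.898

Var(H−V) = 12.1² + 14.6² − 2·12.1·14.6·0.13 = 359.57 − 45.9316 = 313.638.
With uncorrelated errors the cross-covariances are all true-score covariance, so they carry over unchanged; only the diagonal terms shrink to ρᵢσᵢ².
True-score variance = [12.1²·0.84 + 14.6²·0.96] − 45.9316 = 327.618 − 45.9316 = 281.686.
Reliability = 281.686 / 313.638 = 0.898.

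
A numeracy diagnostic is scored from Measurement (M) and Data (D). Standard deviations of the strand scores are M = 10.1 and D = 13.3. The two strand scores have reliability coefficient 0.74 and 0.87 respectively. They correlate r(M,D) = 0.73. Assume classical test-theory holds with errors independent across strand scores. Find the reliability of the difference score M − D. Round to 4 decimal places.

0.4018

Var(M−D) = 10.1² + 13.3² − 2·10.1·13.3·0.73 = 278.9 − 196.122 = 82.7782.
Because errors are independent across components, Cov(Tᵢ,Tⱼ) = Cov(Xᵢ,Xⱼ); the off-diagonal part of the true-score variance is the same as above.
True-score variance = [10.1²·0.74 + 13.3²·0.87] − 196.122 = 229.382 − 196.122 = 33.2599.
Reliability = 33.2599 / 82.7782 = 0.4018.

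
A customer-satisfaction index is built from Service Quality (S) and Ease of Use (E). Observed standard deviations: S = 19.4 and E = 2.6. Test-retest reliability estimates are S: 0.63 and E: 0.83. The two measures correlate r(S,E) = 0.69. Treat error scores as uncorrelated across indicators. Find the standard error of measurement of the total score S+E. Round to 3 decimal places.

Var(total) = 383.12 + 69.6072 = 452.727.
True-score variance = 242.718 + 69.6072 = 312.325, so reliability = 0.6899.
Error variance = 452.727 − 312.325 = 140.402; SEM = √140.402 = 11.849.

11.849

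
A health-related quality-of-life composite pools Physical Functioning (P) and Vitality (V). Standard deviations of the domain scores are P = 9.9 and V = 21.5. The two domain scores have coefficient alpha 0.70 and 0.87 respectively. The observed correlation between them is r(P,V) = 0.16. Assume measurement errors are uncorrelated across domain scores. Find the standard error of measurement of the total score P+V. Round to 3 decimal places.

Var(total) = 560.26 + 68.112 = 628.372.
True-score variance = 470.764 + 68.112 = 538.876, so reliability = 0.8576.
Error variance = 628.372 − 538.876 = 89.4955; SEM = √89.4955 = 9.460.

9.460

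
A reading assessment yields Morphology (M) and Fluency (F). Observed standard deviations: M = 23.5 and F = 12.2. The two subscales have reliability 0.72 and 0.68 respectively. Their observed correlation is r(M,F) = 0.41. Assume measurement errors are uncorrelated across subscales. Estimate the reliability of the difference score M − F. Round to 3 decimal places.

0.566

Var(M−F) = 23.5² + 12.2² − 2·23.5·12.2·0.41 = 701.09 − 235.094 = 465.996.
Because errors are independent across components, Cov(Tᵢ,Tⱼ) = Cov(Xᵢ,Xⱼ); the off-diagonal part of the true-score variance is the same as above.
True-score variance = [23.5²·0.72 + 12.2²·0.68] − 235.094 = 498.831 − 235.094 = 263.737.
Reliability = 263.737 / 465.996 = 0.566.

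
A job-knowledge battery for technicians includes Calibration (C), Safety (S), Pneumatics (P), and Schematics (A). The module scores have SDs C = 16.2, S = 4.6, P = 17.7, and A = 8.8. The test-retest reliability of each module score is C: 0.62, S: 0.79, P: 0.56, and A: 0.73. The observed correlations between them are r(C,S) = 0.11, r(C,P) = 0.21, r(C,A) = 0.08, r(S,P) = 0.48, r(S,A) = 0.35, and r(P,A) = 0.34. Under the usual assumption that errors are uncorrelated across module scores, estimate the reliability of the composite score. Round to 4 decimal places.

0.7487

Var(C+S+P+A) = 16.2² + 4.6² + 17.7² + 8.8² + 2·[16.2·4.6·0.11 + 16.2·17.7·0.21 + 16.2·8.8·0.08 + 4.6·17.7·0.48 + 4.6·8.8·0.35 + 17.7·8.8·0.34] = 674.33 + 372.051 = 1046.38.
With uncorrelated errors the cross-covariances are all true-score covariance, so they carry over unchanged; only the diagonal terms shrink to ρᵢσᵢ².
True-score variance = [16.2²·0.62 + 4.6²·0.79 + 17.7²·0.56 + 8.8²·0.73] + 372.051 = 411.403 + 372.051 = 783.454.
Reliability = 783.454 / 1046.38 = 0.7487.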